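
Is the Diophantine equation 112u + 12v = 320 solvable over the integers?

gcd(112, 12):
  112 = 9×12 + 4
  12 = 3×4
so gcd(112, 12) = 4.
4 divides 320, so integer solutions exist.

yes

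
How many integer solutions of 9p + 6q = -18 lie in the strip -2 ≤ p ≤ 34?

19

gcd(9, 6) = 3  (9 = 1×6 + 3, 6 = 2×3).
Back-substituting, 9×(1) + 6×(-1) = 3.
Scale by -6: particular solution (-6, 6); reduce p mod 2: (0, -3).
General solution: p = 0 + 2t, q = -3 - 3t for integer t.
-2 ≤ 0 + 2t ≤ 34 gives t ∈ [-1, 17], which is 19 values.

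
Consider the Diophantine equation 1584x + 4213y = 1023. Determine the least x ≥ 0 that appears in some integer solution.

gcd(4213, 1584):
  4213 = 2*1584 + 1045
  1584 = 1*1045 + 539
  1045 = 1*539 + 506
  539 = 1*506 + 33
  506 = 15*33 + 11
  33 = 3*11
so gcd(4213, 1584) = 11.
11 divides 1023, so solutions exist.
Back-substitute for Bézout coefficients:
  11 = 506 - 15*33
  ... = 1584*(-125) + 4213*(47)
Scale by 1023/11 = 93: (x₀, y₀) = (-11625, 4371).
General solution: x = -11625 + 383t, y = 4371 - 144t for integer t.
x ≥ 0: smallest is -11625 mod 383 = 248 (at t = 31), with y = -93.

248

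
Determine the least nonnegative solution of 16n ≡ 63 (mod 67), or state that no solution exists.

gcd(67, 16) = 1  (67 = 4·16 + 3, 16 = 5·3 + 1, 3 = 3·1).
1 divides 63, so solutions exist.
Back-substituting, 16·(21) + 67·(-5) = 1.
So 16·(21) ≡ 1 (mod 67); multiply by 63: n ≡ 1323 (mod 67).
Smallest nonnegative: n = 1323 mod 67 = 50.

50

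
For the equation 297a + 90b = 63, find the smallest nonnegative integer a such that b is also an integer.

9

gcd(297, 90):
  297 = 3*90 + 27
  90 = 3*27 + 9
  27 = 3*9
so gcd(297, 90) = 9.
9 divides 63, so solutions exist.
Back-substitute for Bézout coefficients:
  9 = 90 - 3*27
  ... = 297*(-3) + 90*(10)
Scale by 63/9 = 7: (a₀, b₀) = (-21, 70).
General solution: a = -21 + 10t, b = 70 - 33t for integer t.
a ≥ 0: smallest is -21 mod 10 = 9 (at t = 3), with b = -29.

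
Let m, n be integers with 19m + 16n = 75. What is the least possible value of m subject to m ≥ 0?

gcd(19, 16) = 1.
1 divides 75, so solutions exist.
By Bézout, 19·(-5) + 16·(6) = 1.
Scale by 75/1 = 75: (m₀, n₀) = (-375, 450).
General solution: m = -375 + 16t, n = 450 - 19t for integer t.
m ≥ 0: smallest is -375 mod 16 = 9 (at t = 24), with n = -6.

9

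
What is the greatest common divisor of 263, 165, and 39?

1

gcd(263, 165):
  263 = 1*165 + 98
  165 = 1*98 + 67
  98 = 1*67 + 31
  67 = 2*31 + 5
  31 = 6*5 + 1
  5 = 5*1
so gcd(263, 165) = 1.
gcd(1, 39) = 1.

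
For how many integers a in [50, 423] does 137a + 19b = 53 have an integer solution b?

20

gcd(137, 19) = 1  (137 = 7×19 + 4, 19 = 4×4 + 3, 4 = 1×3 + 1, 3 = 3×1).
Back-substituting, 137×(5) + 19×(-36) = 1.
Scale by 53: particular solution (265, -1908); reduce a mod 19: (18, -127).
General solution: a = 18 + 19t, b = -127 - 137t for integer t.
50 ≤ 18 + 19t ≤ 423 gives t ∈ [2, 21], which is 20 values.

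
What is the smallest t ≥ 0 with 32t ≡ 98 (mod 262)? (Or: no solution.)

44

gcd(262, 32) = 2.
2 divides 98, so solutions exist.
By Bézout, 32*(41) + 262*(-5) = 2.
So 32*(41) ≡ 2 (mod 262); multiply by 49: t ≡ 2009 (mod 131).
Smallest nonnegative: t = 2009 mod 131 = 44.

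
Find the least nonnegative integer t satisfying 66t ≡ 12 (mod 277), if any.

gcd(277, 66) = 1  (277 = 4×66 + 13, 66 = 5×13 + 1, 13 = 13×1).
1 divides 12, so solutions exist.
Back-substituting, 66×(21) + 277×(-5) = 1.
So 66×(21) ≡ 1 (mod 277); multiply by 12: t ≡ 252 (mod 277).
Smallest nonnegative: t = 252 mod 277 = 252.

252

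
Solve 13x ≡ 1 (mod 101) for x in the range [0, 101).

70

gcd(101, 13):
  101 = 7*13 + 10
  13 = 1*10 + 3
  10 = 3*3 + 1
  3 = 3*1
so gcd(101, 13) = 1.
Back-substitute for Bézout coefficients:
  1 = 10 - 3*3
  ... = 13*(-31) + 101*(4)
So 13*-31 ≡ 1 (mod 101), and -31 mod 101 = 70.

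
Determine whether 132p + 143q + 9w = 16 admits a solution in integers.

gcd(143, 132) = 11  (143 = 1·132 + 11, 132 = 12·11).
gcd(11, 9) = 1.
1 divides 16, so integer solutions exist.

yes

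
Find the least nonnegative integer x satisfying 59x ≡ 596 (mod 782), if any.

474

gcd(782, 59):
  782 = 13×59 + 15
  59 = 3×15 + 14
  15 = 1×14 + 1
  14 = 14×1
so gcd(782, 59) = 1.
1 divides 596, so solutions exist.
Back-substitute for Bézout coefficients:
  1 = 15 - 1×14
  ... = 59×(-53) + 782×(4)
So 59×(-53) ≡ 1 (mod 782); multiply by 596: x ≡ -31588 (mod 782).
Smallest nonnegative: x = -31588 mod 782 = 474.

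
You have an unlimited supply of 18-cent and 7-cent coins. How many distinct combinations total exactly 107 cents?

1

Need nonnegative integers with 18j + 7k = 107.
gcd(18, 7) = 1, and 18·(2) + 7·(-5) = 1.
So (j₀, k₀) = (214, -535); general j = 214 + 7t, k = -535 - 18t.
j ≥ 0 ⇒ t ≥ -30; k ≥ 0 ⇒ t ≤ -30. That's 1 value of t.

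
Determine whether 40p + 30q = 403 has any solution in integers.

no

gcd(40, 30):
  40 = 1*30 + 10
  30 = 3*10
so gcd(40, 30) = 10.
10 does not divide 403 (remainder 3), so no integer solutions.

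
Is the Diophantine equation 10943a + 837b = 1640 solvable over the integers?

gcd(10943, 837) = 31  (10943 = 13·837 + 62, 837 = 13·62 + 31, 62 = 2·31).
31 does not divide 1640 (remainder 28), so no integer solutions.

no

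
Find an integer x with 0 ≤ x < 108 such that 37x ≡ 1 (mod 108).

gcd(108, 37):
  108 = 2·37 + 34
  37 = 1·34 + 3
  34 = 11·3 + 1
  3 = 3·1
so gcd(108, 37) = 1.
Back-substitute for Bézout coefficients:
  1 = 34 - 11·3
  ... = 37·(-35) + 108·(12)
So 37·-35 ≡ 1 (mod 108), and -35 mod 108 = 73.

73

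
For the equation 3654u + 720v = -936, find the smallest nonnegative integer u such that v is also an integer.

gcd(3654, 720) = 18.
18 divides -936, so solutions exist.
By Bézout, 3654·(-13) + 720·(66) = 18.
Scale by -936/18 = -52: (u₀, v₀) = (676, -3432).
General solution: u = 676 + 40t, v = -3432 - 203t for integer t.
u ≥ 0: smallest is 676 mod 40 = 36 (at t = -16), with v = -184.

36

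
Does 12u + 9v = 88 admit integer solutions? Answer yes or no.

no

gcd(12, 9):
  12 = 1*9 + 3
  9 = 3*3
so gcd(12, 9) = 3.
3 does not divide 88 (remainder 1), so no integer solutions.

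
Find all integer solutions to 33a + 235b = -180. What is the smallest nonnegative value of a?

80

gcd(235, 33) = 1  (235 = 7×33 + 4, 33 = 8×4 + 1, 4 = 4×1).
1 divides -180, so solutions exist.
Back-substituting, 33×(57) + 235×(-8) = 1.
Scale by -180/1 = -180: (a₀, b₀) = (-10260, 1440).
General solution: a = -10260 + 235t, b = 1440 - 33t for integer t.
a ≥ 0: smallest is -10260 mod 235 = 80 (at t = 44), with b = -12.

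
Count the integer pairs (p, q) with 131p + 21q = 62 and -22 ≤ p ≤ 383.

gcd(131, 21) = 1  (131 = 6*21 + 5, 21 = 4*5 + 1, 5 = 5*1).
Back-substituting, 131*(-4) + 21*(25) = 1.
Scale by 62: particular solution (-248, 1550); reduce p mod 21: (4, -22).
General solution: p = 4 + 21t, q = -22 - 131t for integer t.
-22 ≤ 4 + 21t ≤ 383 gives t ∈ [-1, 18], which is 20 values.

20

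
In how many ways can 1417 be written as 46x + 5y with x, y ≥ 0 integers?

gcd(46, 5) = 1  (46 = 9*5 + 1, 5 = 5*1).
Back-substituting, 46*(1) + 5*(-9) = 1.
Scale by 1417: one solution is (1417, -12753). Reduce x mod 5: (2, 265).
General: x = 2 + 5t, y = 265 - 46t.
x ≥ 0 ⇒ t ≥ 0; y ≥ 0 ⇒ t ≤ 5. So t ∈ [0, 5]: 6 solutions.

6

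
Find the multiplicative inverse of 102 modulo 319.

147

gcd(319, 102):
  319 = 3×102 + 13
  102 = 7×13 + 11
  13 = 1×11 + 2
  11 = 5×2 + 1
  2 = 2×1
so gcd(319, 102) = 1.
Back-substitute for Bézout coefficients:
  1 = 11 - 5×2
  ... = 102×(147) + 319×(-47)
So 102×147 ≡ 1 (mod 319), and 147 mod 319 = 147.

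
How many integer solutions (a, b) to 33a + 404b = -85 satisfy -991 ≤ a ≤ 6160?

18

gcd(404, 33) = 1.
By Bézout, 33·(49) + 404·(-4) = 1.
Particular solution: (279, -23).
General solution: a = 279 + 404t, b = -23 - 33t for integer t.
-991 ≤ 279 + 404t ≤ 6160 gives t ∈ [-3, 14], which is 18 values.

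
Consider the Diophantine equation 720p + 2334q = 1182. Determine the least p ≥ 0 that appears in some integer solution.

154

gcd(2334, 720) = 6.
6 divides 1182, so solutions exist.
By Bézout, 720×(-94) + 2334×(29) = 6.
Scale by 1182/6 = 197: (p₀, q₀) = (-18518, 5713).
General solution: p = -18518 + 389t, q = 5713 - 120t for integer t.
p ≥ 0: smallest is -18518 mod 389 = 154 (at t = 48), with q = -47.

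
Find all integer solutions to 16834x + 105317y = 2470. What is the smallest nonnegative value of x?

1364

gcd(105317, 16834) = 19  (105317 = 6*16834 + 4313, 16834 = 3*4313 + 3895, 4313 = 1*3895 + 418, 3895 = 9*418 + 133, 418 = 3*133 + 19, 133 = 7*19).
19 divides 2470, so solutions exist.
Back-substituting, 16834*(-757) + 105317*(121) = 19.
Scale by 2470/19 = 130: (x₀, y₀) = (-98410, 15730).
General solution: x = -98410 + 5543t, y = 15730 - 886t for integer t.
x ≥ 0: smallest is -98410 mod 5543 = 1364 (at t = 18), with y = -218.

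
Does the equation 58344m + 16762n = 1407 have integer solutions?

gcd(58344, 16762) = 34.
34 does not divide 1407 (remainder 13), so no integer solutions.

no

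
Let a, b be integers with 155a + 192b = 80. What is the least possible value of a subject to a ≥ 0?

112

gcd(192, 155):
  192 = 1*155 + 37
  155 = 4*37 + 7
  37 = 5*7 + 2
  7 = 3*2 + 1
  2 = 2*1
so gcd(192, 155) = 1.
1 divides 80, so solutions exist.
Back-substitute for Bézout coefficients:
  1 = 7 - 3*2
  ... = 155*(83) + 192*(-67)
Scale by 80/1 = 80: (a₀, b₀) = (6640, -5360).
General solution: a = 6640 + 192t, b = -5360 - 155t for integer t.
a ≥ 0: smallest is 6640 mod 192 = 112 (at t = -34), with b = -90.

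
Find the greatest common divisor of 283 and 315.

1

gcd(315, 283):
  315 = 1×283 + 32
  283 = 8×32 + 27
  32 = 1×27 + 5
  27 = 5×5 + 2
  5 = 2×2 + 1
  2 = 2×1
so gcd(315, 283) = 1.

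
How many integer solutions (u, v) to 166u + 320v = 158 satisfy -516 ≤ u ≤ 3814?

27

gcd(320, 166) = 2.
By Bézout, 166×(27) + 320×(-14) = 2.
Particular solution: (53, -27).
General solution: u = 53 + 160t, v = -27 - 83t for integer t.
-516 ≤ 53 + 160t ≤ 3814 gives t ∈ [-3, 23], which is 27 values.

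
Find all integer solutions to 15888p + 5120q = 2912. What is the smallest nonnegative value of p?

54

gcd(15888, 5120) = 16.
16 divides 2912, so solutions exist.
By Bézout, 15888×(97) + 5120×(-301) = 16.
Scale by 2912/16 = 182: (p₀, q₀) = (17654, -54782).
General solution: p = 17654 + 320t, q = -54782 - 993t for integer t.
p ≥ 0: smallest is 17654 mod 320 = 54 (at t = -55), with q = -167.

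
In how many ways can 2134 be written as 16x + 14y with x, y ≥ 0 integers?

19

gcd(16, 14) = 2  (16 = 1*14 + 2, 14 = 7*2).
Back-substituting, 16*(1) + 14*(-1) = 2.
Scale by 1067: one solution is (1067, -1067). Reduce x mod 7: (3, 149).
General: x = 3 + 7t, y = 149 - 8t.
x ≥ 0 ⇒ t ≥ 0; y ≥ 0 ⇒ t ≤ 18. So t ∈ [0, 18]: 19 solutions.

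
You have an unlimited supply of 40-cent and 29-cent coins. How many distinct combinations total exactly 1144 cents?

Need nonnegative integers with 40j + 29k = 1144.
gcd(40, 29) = 1, and 40·(8) + 29·(-11) = 1.
So (j₀, k₀) = (9152, -12584); general j = 9152 + 29t, k = -12584 - 40t.
j ≥ 0 ⇒ t ≥ -315; k ≥ 0 ⇒ t ≤ -315. That's 1 value of t.

1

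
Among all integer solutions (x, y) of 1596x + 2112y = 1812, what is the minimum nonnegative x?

107

gcd(2112, 1596):
  2112 = 1*1596 + 516
  1596 = 3*516 + 48
  516 = 10*48 + 36
  48 = 1*36 + 12
  36 = 3*12
so gcd(2112, 1596) = 12.
12 divides 1812, so solutions exist.
Back-substitute for Bézout coefficients:
  12 = 48 - 1*36
  ... = 1596*(45) + 2112*(-34)
Scale by 1812/12 = 151: (x₀, y₀) = (6795, -5134).
General solution: x = 6795 + 176t, y = -5134 - 133t for integer t.
x ≥ 0: smallest is 6795 mod 176 = 107 (at t = -38), with y = -80.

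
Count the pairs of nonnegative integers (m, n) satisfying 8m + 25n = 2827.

14

gcd(25, 8) = 1  (25 = 3×8 + 1, 8 = 8×1).
Back-substituting, 8×(-3) + 25×(1) = 1.
Scale by 2827: one solution is (-8481, 2827). Reduce m mod 25: (19, 107).
General: m = 19 + 25t, n = 107 - 8t.
m ≥ 0 ⇒ t ≥ 0; n ≥ 0 ⇒ t ≤ 13. So t ∈ [0, 13]: 14 solutions.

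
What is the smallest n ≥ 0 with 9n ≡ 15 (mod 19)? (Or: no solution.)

gcd(19, 9) = 1.
1 divides 15, so solutions exist.
By Bézout, 9*(-2) + 19*(1) = 1.
So 9*(-2) ≡ 1 (mod 19); multiply by 15: n ≡ -30 (mod 19).
Smallest nonnegative: n = -30 mod 19 = 8.

8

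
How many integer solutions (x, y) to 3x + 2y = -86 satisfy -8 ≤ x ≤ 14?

gcd(3, 2):
  3 = 1·2 + 1
  2 = 2·1
so gcd(3, 2) = 1.
Back-substitute for Bézout coefficients:
  1 = 3 - 1·2
  ... = 3·(1) + 2·(-1)
Scale by -86: particular solution (-86, 86); reduce x mod 2: (0, -43).
General solution: x = 0 + 2t, y = -43 - 3t for integer t.
-8 ≤ 0 + 2t ≤ 14 gives t ∈ [-4, 7], which is 12 values.

12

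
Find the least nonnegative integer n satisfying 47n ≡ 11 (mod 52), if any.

29

gcd(52, 47):
  52 = 1*47 + 5
  47 = 9*5 + 2
  5 = 2*2 + 1
  2 = 2*1
so gcd(52, 47) = 1.
1 divides 11, so solutions exist.
Back-substitute for Bézout coefficients:
  1 = 5 - 2*2
  ... = 47*(-21) + 52*(19)
So 47*(-21) ≡ 1 (mod 52); multiply by 11: n ≡ -231 (mod 52).
Smallest nonnegative: n = -231 mod 52 = 29.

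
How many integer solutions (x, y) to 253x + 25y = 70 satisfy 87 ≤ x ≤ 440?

gcd(253, 25) = 1  (253 = 10*25 + 3, 25 = 8*3 + 1, 3 = 3*1).
Back-substituting, 253*(-8) + 25*(81) = 1.
Scale by 70: particular solution (-560, 5670); reduce x mod 25: (15, -149).
General solution: x = 15 + 25t, y = -149 - 253t for integer t.
87 ≤ 15 + 25t ≤ 440 gives t ∈ [3, 17], which is 15 values.

15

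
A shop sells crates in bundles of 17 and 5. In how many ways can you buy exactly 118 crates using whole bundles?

1

Need nonnegative integers with 17j + 5k = 118.
gcd(17, 5) = 1, and 17·(-2) + 5·(7) = 1.
So (j₀, k₀) = (-236, 826); general j = -236 + 5t, k = 826 - 17t.
j ≥ 0 ⇒ t ≥ 48; k ≥ 0 ⇒ t ≤ 48. That's 1 value of t.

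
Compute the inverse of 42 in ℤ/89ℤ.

53

gcd(89, 42):
  89 = 2·42 + 5
  42 = 8·5 + 2
  5 = 2·2 + 1
  2 = 2·1
so gcd(89, 42) = 1.
Back-substitute for Bézout coefficients:
  1 = 5 - 2·2
  ... = 42·(-36) + 89·(17)
So 42·-36 ≡ 1 (mod 89), and -36 mod 89 = 53.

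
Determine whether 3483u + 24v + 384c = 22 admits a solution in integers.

no

gcd(3483, 24) = 3.
gcd(3, 384) = 3.
3 does not divide 22 (remainder 1), so no integer solutions.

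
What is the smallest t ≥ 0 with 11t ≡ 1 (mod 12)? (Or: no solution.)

gcd(12, 11):
  12 = 1·11 + 1
  11 = 11·1
so gcd(12, 11) = 1.
1 divides 1, so solutions exist.
Back-substitute for Bézout coefficients:
  1 = 12 - 1·11
  ... = 11·(-1) + 12·(1)
So 11·(-1) ≡ 1 (mod 12); multiply by 1: t ≡ -1 (mod 12).
Smallest nonnegative: t = -1 mod 12 = 11.

11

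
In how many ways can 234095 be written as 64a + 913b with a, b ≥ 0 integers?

4

gcd(913, 64) = 1  (913 = 14×64 + 17, 64 = 3×17 + 13, 17 = 1×13 + 4, 13 = 3×4 + 1, 4 = 4×1).
Back-substituting, 64×(214) + 913×(-15) = 1.
Scale by 234095: one solution is (50096330, -3511425). Reduce a mod 913: (20, 255).
General: a = 20 + 913t, b = 255 - 64t.
a ≥ 0 ⇒ t ≥ 0; b ≥ 0 ⇒ t ≤ 3. So t ∈ [0, 3]: 4 solutions.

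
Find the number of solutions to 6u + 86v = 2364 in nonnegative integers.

gcd(86, 6) = 2  (86 = 14·6 + 2, 6 = 3·2).
Back-substituting, 6·(-14) + 86·(1) = 2.
Scale by 1182: one solution is (-16548, 1182). Reduce u mod 43: (7, 27).
General: u = 7 + 43t, v = 27 - 3t.
u ≥ 0 ⇒ t ≥ 0; v ≥ 0 ⇒ t ≤ 9. So t ∈ [0, 9]: 10 solutions.

10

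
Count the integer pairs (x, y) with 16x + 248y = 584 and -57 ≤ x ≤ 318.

gcd(248, 16) = 8  (248 = 15*16 + 8, 16 = 2*8).
Back-substituting, 16*(-15) + 248*(1) = 8.
Scale by 73: particular solution (-1095, 73); reduce x mod 31: (21, 1).
General solution: x = 21 + 31t, y = 1 - 2t for integer t.
-57 ≤ 21 + 31t ≤ 318 gives t ∈ [-2, 9], which is 12 values.

12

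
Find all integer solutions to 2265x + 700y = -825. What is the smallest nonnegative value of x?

135

gcd(2265, 700):
  2265 = 3×700 + 165
  700 = 4×165 + 40
  165 = 4×40 + 5
  40 = 8×5
so gcd(2265, 700) = 5.
5 divides -825, so solutions exist.
Back-substitute for Bézout coefficients:
  5 = 165 - 4×40
  ... = 2265×(17) + 700×(-55)
Scale by -825/5 = -165: (x₀, y₀) = (-2805, 9075).
General solution: x = -2805 + 140t, y = 9075 - 453t for integer t.
x ≥ 0: smallest is -2805 mod 140 = 135 (at t = 21), with y = -438.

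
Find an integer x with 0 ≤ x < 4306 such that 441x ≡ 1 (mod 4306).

gcd(4306, 441):
  4306 = 9·441 + 337
  441 = 1·337 + 104
  337 = 3·104 + 25
  104 = 4·25 + 4
  25 = 6·4 + 1
  4 = 4·1
so gcd(4306, 441) = 1.
Back-substitute for Bézout coefficients:
  1 = 25 - 6·4
  ... = 441·(-1035) + 4306·(106)
So 441·-1035 ≡ 1 (mod 4306), and -1035 mod 4306 = 3271.

3271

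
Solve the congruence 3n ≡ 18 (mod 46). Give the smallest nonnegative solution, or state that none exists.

6

gcd(46, 3):
  46 = 15·3 + 1
  3 = 3·1
so gcd(46, 3) = 1.
1 divides 18, so solutions exist.
Back-substitute for Bézout coefficients:
  1 = 46 - 15·3
  ... = 3·(-15) + 46·(1)
So 3·(-15) ≡ 1 (mod 46); multiply by 18: n ≡ -270 (mod 46).
Smallest nonnegative: n = -270 mod 46 = 6.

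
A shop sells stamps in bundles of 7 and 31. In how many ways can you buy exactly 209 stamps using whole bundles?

Need nonnegative integers with 7j + 31k = 209.
gcd(7, 31) = 1, and 7·(9) + 31·(-2) = 1.
So (j₀, k₀) = (1881, -418); general j = 1881 + 31t, k = -418 - 7t.
j ≥ 0 ⇒ t ≥ -60; k ≥ 0 ⇒ t ≤ -60. That's 1 value of t.

1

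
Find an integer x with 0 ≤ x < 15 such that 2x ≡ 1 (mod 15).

gcd(15, 2):
  15 = 7×2 + 1
  2 = 2×1
so gcd(15, 2) = 1.
Back-substitute for Bézout coefficients:
  1 = 15 - 7×2
  ... = 2×(-7) + 15×(1)
So 2×-7 ≡ 1 (mod 15), and -7 mod 15 = 8.

8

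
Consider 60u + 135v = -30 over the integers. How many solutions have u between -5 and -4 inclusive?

1

gcd(135, 60) = 15  (135 = 2·60 + 15, 60 = 4·15).
Back-substituting, 60·(-2) + 135·(1) = 15.
Scale by -2: particular solution (4, -2); reduce u mod 9: (4, -2).
General solution: u = 4 + 9t, v = -2 - 4t for integer t.
-5 ≤ 4 + 9t ≤ -4 gives t ∈ [-1, -1], which is 1 value.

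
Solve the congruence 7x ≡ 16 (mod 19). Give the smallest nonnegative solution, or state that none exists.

5

gcd(19, 7):
  19 = 2*7 + 5
  7 = 1*5 + 2
  5 = 2*2 + 1
  2 = 2*1
so gcd(19, 7) = 1.
1 divides 16, so solutions exist.
Back-substitute for Bézout coefficients:
  1 = 5 - 2*2
  ... = 7*(-8) + 19*(3)
So 7*(-8) ≡ 1 (mod 19); multiply by 16: x ≡ -128 (mod 19).
Smallest nonnegative: x = -128 mod 19 = 5.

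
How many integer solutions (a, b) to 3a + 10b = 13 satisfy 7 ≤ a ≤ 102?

10

gcd(10, 3):
  10 = 3·3 + 1
  3 = 3·1
so gcd(10, 3) = 1.
Back-substitute for Bézout coefficients:
  1 = 10 - 3·3
  ... = 3·(-3) + 10·(1)
Scale by 13: particular solution (-39, 13); reduce a mod 10: (1, 1).
General solution: a = 1 + 10t, b = 1 - 3t for integer t.
7 ≤ 1 + 10t ≤ 102 gives t ∈ [1, 10], which is 10 values.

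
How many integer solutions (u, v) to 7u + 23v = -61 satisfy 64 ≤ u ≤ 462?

gcd(23, 7) = 1  (23 = 3*7 + 2, 7 = 3*2 + 1, 2 = 2*1).
Back-substituting, 7*(10) + 23*(-3) = 1.
Scale by -61: particular solution (-610, 183); reduce u mod 23: (11, -6).
General solution: u = 11 + 23t, v = -6 - 7t for integer t.
64 ≤ 11 + 23t ≤ 462 gives t ∈ [3, 19], which is 17 values.

17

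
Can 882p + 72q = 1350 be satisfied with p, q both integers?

gcd(882, 72) = 18.
18 divides 1350, so integer solutions exist.

yes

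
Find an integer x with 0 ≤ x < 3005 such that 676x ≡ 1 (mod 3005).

gcd(3005, 676) = 1  (3005 = 4·676 + 301, 676 = 2·301 + 74, 301 = 4·74 + 5, 74 = 14·5 + 4, 5 = 1·4 + 1, 4 = 4·1).
Back-substituting, 676·(-609) + 3005·(137) = 1.
So 676·-609 ≡ 1 (mod 3005), and -609 mod 3005 = 2396.

2396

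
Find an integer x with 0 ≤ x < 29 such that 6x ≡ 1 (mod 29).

gcd(29, 6) = 1  (29 = 4*6 + 5, 6 = 1*5 + 1, 5 = 5*1).
Back-substituting, 6*(5) + 29*(-1) = 1.
So 6*5 ≡ 1 (mod 29), and 5 mod 29 = 5.

5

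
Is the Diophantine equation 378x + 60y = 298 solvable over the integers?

gcd(378, 60) = 6  (378 = 6·60 + 18, 60 = 3·18 + 6, 18 = 3·6).
6 does not divide 298 (remainder 4), so no integer solutions.

no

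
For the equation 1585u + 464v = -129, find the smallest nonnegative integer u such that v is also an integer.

271

gcd(1585, 464):
  1585 = 3×464 + 193
  464 = 2×193 + 78
  193 = 2×78 + 37
  78 = 2×37 + 4
  37 = 9×4 + 1
  4 = 4×1
so gcd(1585, 464) = 1.
1 divides -129, so solutions exist.
Back-substitute for Bézout coefficients:
  1 = 37 - 9×4
  ... = 1585×(113) + 464×(-386)
Scale by -129/1 = -129: (u₀, v₀) = (-14577, 49794).
General solution: u = -14577 + 464t, v = 49794 - 1585t for integer t.
u ≥ 0: smallest is -14577 mod 464 = 271 (at t = 32), with v = -926.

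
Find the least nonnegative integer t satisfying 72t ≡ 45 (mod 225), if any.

10

gcd(225, 72) = 9  (225 = 3*72 + 9, 72 = 8*9).
9 divides 45, so solutions exist.
Back-substituting, 72*(-3) + 225*(1) = 9.
So 72*(-3) ≡ 9 (mod 225); multiply by 5: t ≡ -15 (mod 25).
Smallest nonnegative: t = -15 mod 25 = 10.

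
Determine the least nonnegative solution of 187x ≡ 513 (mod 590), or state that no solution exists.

gcd(590, 187) = 1.
1 divides 513, so solutions exist.
By Bézout, 187×(183) + 590×(-58) = 1.
So 187×(183) ≡ 1 (mod 590); multiply by 513: x ≡ 93879 (mod 590).
Smallest nonnegative: x = 93879 mod 590 = 69.

69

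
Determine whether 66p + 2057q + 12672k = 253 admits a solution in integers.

gcd(2057, 66) = 11  (2057 = 31*66 + 11, 66 = 6*11).
gcd(11, 12672) = 11.
11 divides 253, so integer solutions exist.

yes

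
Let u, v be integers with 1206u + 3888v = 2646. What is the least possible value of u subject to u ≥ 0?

gcd(3888, 1206) = 18.
18 divides 2646, so solutions exist.
By Bézout, 1206*(-29) + 3888*(9) = 18.
Scale by 2646/18 = 147: (u₀, v₀) = (-4263, 1323).
General solution: u = -4263 + 216t, v = 1323 - 67t for integer t.
u ≥ 0: smallest is -4263 mod 216 = 57 (at t = 20), with v = -17.

57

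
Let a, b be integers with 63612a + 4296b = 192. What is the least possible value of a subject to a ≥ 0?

254

gcd(63612, 4296) = 12  (63612 = 14*4296 + 3468, 4296 = 1*3468 + 828, 3468 = 4*828 + 156, 828 = 5*156 + 48, 156 = 3*48 + 12, 48 = 4*12).
12 divides 192, so solutions exist.
Back-substituting, 63612*(83) + 4296*(-1229) = 12.
Scale by 192/12 = 16: (a₀, b₀) = (1328, -19664).
General solution: a = 1328 + 358t, b = -19664 - 5301t for integer t.
a ≥ 0: smallest is 1328 mod 358 = 254 (at t = -3), with b = -3761.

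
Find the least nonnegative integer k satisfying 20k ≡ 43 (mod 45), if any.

no solution

gcd(45, 20) = 5  (45 = 2*20 + 5, 20 = 4*5).
5 does not divide 43, so the congruence has no solution.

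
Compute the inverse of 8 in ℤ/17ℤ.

15

gcd(17, 8) = 1  (17 = 2×8 + 1, 8 = 8×1).
Back-substituting, 8×(-2) + 17×(1) = 1.
So 8×-2 ≡ 1 (mod 17), and -2 mod 17 = 15.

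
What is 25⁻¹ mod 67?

gcd(67, 25) = 1.
By Bézout, 25·(-8) + 67·(3) = 1.
So 25·-8 ≡ 1 (mod 67), and -8 mod 67 = 59.

59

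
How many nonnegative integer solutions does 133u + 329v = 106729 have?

18

gcd(329, 133) = 7  (329 = 2×133 + 63, 133 = 2×63 + 7, 63 = 9×7).
Back-substituting, 133×(5) + 329×(-2) = 7.
Scale by 15247: one solution is (76235, -30494). Reduce u mod 47: (1, 324).
General: u = 1 + 47t, v = 324 - 19t.
u ≥ 0 ⇒ t ≥ 0; v ≥ 0 ⇒ t ≤ 17. So t ∈ [0, 17]: 18 solutions.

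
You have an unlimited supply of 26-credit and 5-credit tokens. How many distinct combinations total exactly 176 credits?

2

Need nonnegative integers with 26j + 5k = 176.
gcd(26, 5) = 1, and 26·(1) + 5·(-5) = 1.
So (j₀, k₀) = (176, -880); general j = 176 + 5t, k = -880 - 26t.
j ≥ 0 ⇒ t ≥ -35; k ≥ 0 ⇒ t ≤ -34. That's 2 values of t.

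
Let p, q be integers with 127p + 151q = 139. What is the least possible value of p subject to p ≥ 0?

76

gcd(151, 127) = 1.
1 divides 139, so solutions exist.
By Bézout, 127*(44) + 151*(-37) = 1.
Scale by 139/1 = 139: (p₀, q₀) = (6116, -5143).
General solution: p = 6116 + 151t, q = -5143 - 127t for integer t.
p ≥ 0: smallest is 6116 mod 151 = 76 (at t = -40), with q = -63.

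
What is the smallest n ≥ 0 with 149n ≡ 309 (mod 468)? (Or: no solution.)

357

gcd(468, 149):
  468 = 3×149 + 21
  149 = 7×21 + 2
  21 = 10×2 + 1
  2 = 2×1
so gcd(468, 149) = 1.
1 divides 309, so solutions exist.
Back-substitute for Bézout coefficients:
  1 = 21 - 10×2
  ... = 149×(-223) + 468×(71)
So 149×(-223) ≡ 1 (mod 468); multiply by 309: n ≡ -68907 (mod 468).
Smallest nonnegative: n = -68907 mod 468 = 357.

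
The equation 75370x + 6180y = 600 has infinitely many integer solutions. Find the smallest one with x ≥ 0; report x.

gcd(75370, 6180):
  75370 = 12·6180 + 1210
  6180 = 5·1210 + 130
  1210 = 9·130 + 40
  130 = 3·40 + 10
  40 = 4·10
so gcd(75370, 6180) = 10.
10 divides 600, so solutions exist.
Back-substitute for Bézout coefficients:
  10 = 130 - 3·40
  ... = 75370·(-143) + 6180·(1744)
Scale by 600/10 = 60: (x₀, y₀) = (-8580, 104640).
General solution: x = -8580 + 618t, y = 104640 - 7537t for integer t.
x ≥ 0: smallest is -8580 mod 618 = 72 (at t = 14), with y = -878.

72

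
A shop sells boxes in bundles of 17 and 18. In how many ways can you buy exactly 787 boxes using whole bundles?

Need nonnegative integers with 17j + 18k = 787.
gcd(17, 18) = 1, and 17·(-1) + 18·(1) = 1.
So (j₀, k₀) = (-787, 787); general j = -787 + 18t, k = 787 - 17t.
j ≥ 0 ⇒ t ≥ 44; k ≥ 0 ⇒ t ≤ 46. That's 3 values of t.

3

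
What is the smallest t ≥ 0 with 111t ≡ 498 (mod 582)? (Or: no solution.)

188

gcd(582, 111) = 3  (582 = 5*111 + 27, 111 = 4*27 + 3, 27 = 9*3).
3 divides 498, so solutions exist.
Back-substituting, 111*(21) + 582*(-4) = 3.
So 111*(21) ≡ 3 (mod 582); multiply by 166: t ≡ 3486 (mod 194).
Smallest nonnegative: t = 3486 mod 194 = 188.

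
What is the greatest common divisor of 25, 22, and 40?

gcd(25, 22) = 1.
gcd(1, 40) = 1.

1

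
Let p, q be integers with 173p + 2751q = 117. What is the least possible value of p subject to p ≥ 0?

gcd(2751, 173):
  2751 = 15×173 + 156
  173 = 1×156 + 17
  156 = 9×17 + 3
  17 = 5×3 + 2
  3 = 1×2 + 1
  2 = 2×1
so gcd(2751, 173) = 1.
1 divides 117, so solutions exist.
Back-substitute for Bézout coefficients:
  1 = 3 - 1×2
  ... = 173×(-970) + 2751×(61)
Scale by 117/1 = 117: (p₀, q₀) = (-113490, 7137).
General solution: p = -113490 + 2751t, q = 7137 - 173t for integer t.
p ≥ 0: smallest is -113490 mod 2751 = 2052 (at t = 42), with q = -129.

2052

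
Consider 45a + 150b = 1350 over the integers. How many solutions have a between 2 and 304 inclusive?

30

gcd(150, 45):
  150 = 3·45 + 15
  45 = 3·15
so gcd(150, 45) = 15.
Back-substitute for Bézout coefficients:
  15 = 150 - 3·45
  ... = 45·(-3) + 150·(1)
Scale by 90: particular solution (-270, 90); reduce a mod 10: (0, 9).
General solution: a = 0 + 10t, b = 9 - 3t for integer t.
2 ≤ 0 + 10t ≤ 304 gives t ∈ [1, 30], which is 30 values.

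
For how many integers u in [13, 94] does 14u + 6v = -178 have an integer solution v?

gcd(14, 6):
  14 = 2×6 + 2
  6 = 3×2
so gcd(14, 6) = 2.
Back-substitute for Bézout coefficients:
  2 = 14 - 2×6
  ... = 14×(1) + 6×(-2)
Scale by -89: particular solution (-89, 178); reduce u mod 3: (1, -32).
General solution: u = 1 + 3t, v = -32 - 7t for integer t.
13 ≤ 1 + 3t ≤ 94 gives t ∈ [4, 31], which is 28 values.

28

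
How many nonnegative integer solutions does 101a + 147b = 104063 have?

gcd(147, 101):
  147 = 1·101 + 46
  101 = 2·46 + 9
  46 = 5·9 + 1
  9 = 9·1
so gcd(147, 101) = 1.
Back-substitute for Bézout coefficients:
  1 = 46 - 5·9
  ... = 101·(-16) + 147·(11)
Scale by 104063: one solution is (-1665008, 1144693). Reduce a mod 147: (61, 666).
General: a = 61 + 147t, b = 666 - 101t.
a ≥ 0 ⇒ t ≥ 0; b ≥ 0 ⇒ t ≤ 6. So t ∈ [0, 6]: 7 solutions.

7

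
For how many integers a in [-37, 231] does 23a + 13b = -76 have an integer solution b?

21

gcd(23, 13) = 1  (23 = 1·13 + 10, 13 = 1·10 + 3, 10 = 3·3 + 1, 3 = 3·1).
Back-substituting, 23·(4) + 13·(-7) = 1.
Scale by -76: particular solution (-304, 532); reduce a mod 13: (8, -20).
General solution: a = 8 + 13t, b = -20 - 23t for integer t.
-37 ≤ 8 + 13t ≤ 231 gives t ∈ [-3, 17], which is 21 values.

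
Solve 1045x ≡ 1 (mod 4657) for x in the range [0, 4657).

3173

gcd(4657, 1045) = 1.
By Bézout, 1045*(-1484) + 4657*(333) = 1.
So 1045*-1484 ≡ 1 (mod 4657), and -1484 mod 4657 = 3173.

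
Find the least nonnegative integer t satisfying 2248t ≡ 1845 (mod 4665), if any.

1800

gcd(4665, 2248):
  4665 = 2·2248 + 169
  2248 = 13·169 + 51
  169 = 3·51 + 16
  51 = 3·16 + 3
  16 = 5·3 + 1
  3 = 3·1
so gcd(4665, 2248) = 1.
1 divides 1845, so solutions exist.
Back-substitute for Bézout coefficients:
  1 = 16 - 5·3
  ... = 2248·(-1463) + 4665·(705)
So 2248·(-1463) ≡ 1 (mod 4665); multiply by 1845: t ≡ -2699235 (mod 4665).
Smallest nonnegative: t = -2699235 mod 4665 = 1800.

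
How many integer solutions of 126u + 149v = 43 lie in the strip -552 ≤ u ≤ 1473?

gcd(149, 126) = 1  (149 = 1*126 + 23, 126 = 5*23 + 11, 23 = 2*11 + 1, 11 = 11*1).
Back-substituting, 126*(-13) + 149*(11) = 1.
Scale by 43: particular solution (-559, 473); reduce u mod 149: (37, -31).
General solution: u = 37 + 149t, v = -31 - 126t for integer t.
-552 ≤ 37 + 149t ≤ 1473 gives t ∈ [-3, 9], which is 13 values.

13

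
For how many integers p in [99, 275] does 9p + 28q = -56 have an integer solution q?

gcd(28, 9) = 1  (28 = 3·9 + 1, 9 = 9·1).
Back-substituting, 9·(-3) + 28·(1) = 1.
Scale by -56: particular solution (168, -56); reduce p mod 28: (0, -2).
General solution: p = 0 + 28t, q = -2 - 9t for integer t.
99 ≤ 0 + 28t ≤ 275 gives t ∈ [4, 9], which is 6 values.

6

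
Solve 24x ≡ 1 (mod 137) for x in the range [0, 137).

gcd(137, 24):
  137 = 5·24 + 17
  24 = 1·17 + 7
  17 = 2·7 + 3
  7 = 2·3 + 1
  3 = 3·1
so gcd(137, 24) = 1.
Back-substitute for Bézout coefficients:
  1 = 7 - 2·3
  ... = 24·(40) + 137·(-7)
So 24·40 ≡ 1 (mod 137), and 40 mod 137 = 40.

40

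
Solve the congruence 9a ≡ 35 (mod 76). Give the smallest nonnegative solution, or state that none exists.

gcd(76, 9) = 1.
1 divides 35, so solutions exist.
By Bézout, 9*(17) + 76*(-2) = 1.
So 9*(17) ≡ 1 (mod 76); multiply by 35: a ≡ 595 (mod 76).
Smallest nonnegative: a = 595 mod 76 = 63.

63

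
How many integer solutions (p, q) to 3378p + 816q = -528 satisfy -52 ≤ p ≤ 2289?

gcd(3378, 816):
  3378 = 4·816 + 114
  816 = 7·114 + 18
  114 = 6·18 + 6
  18 = 3·6
so gcd(3378, 816) = 6.
Back-substitute for Bézout coefficients:
  6 = 114 - 6·18
  ... = 3378·(43) + 816·(-178)
Scale by -88: particular solution (-3784, 15664); reduce p mod 136: (24, -100).
General solution: p = 24 + 136t, q = -100 - 563t for integer t.
-52 ≤ 24 + 136t ≤ 2289 gives t ∈ [0, 16], which is 17 values.

17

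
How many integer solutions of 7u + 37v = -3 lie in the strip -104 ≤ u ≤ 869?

gcd(37, 7) = 1.
By Bézout, 7·(16) + 37·(-3) = 1.
Particular solution: (26, -5).
General solution: u = 26 + 37t, v = -5 - 7t for integer t.
-104 ≤ 26 + 37t ≤ 869 gives t ∈ [-3, 22], which is 26 values.

26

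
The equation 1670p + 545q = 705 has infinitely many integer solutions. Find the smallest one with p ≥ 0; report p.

98

gcd(1670, 545):
  1670 = 3*545 + 35
  545 = 15*35 + 20
  35 = 1*20 + 15
  20 = 1*15 + 5
  15 = 3*5
so gcd(1670, 545) = 5.
5 divides 705, so solutions exist.
Back-substitute for Bézout coefficients:
  5 = 20 - 1*15
  ... = 1670*(-31) + 545*(95)
Scale by 705/5 = 141: (p₀, q₀) = (-4371, 13395).
General solution: p = -4371 + 109t, q = 13395 - 334t for integer t.
p ≥ 0: smallest is -4371 mod 109 = 98 (at t = 41), with q = -299.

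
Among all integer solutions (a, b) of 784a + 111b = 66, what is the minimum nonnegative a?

gcd(784, 111):
  784 = 7·111 + 7
  111 = 15·7 + 6
  7 = 1·6 + 1
  6 = 6·1
so gcd(784, 111) = 1.
1 divides 66, so solutions exist.
Back-substitute for Bézout coefficients:
  1 = 7 - 1·6
  ... = 784·(16) + 111·(-113)
Scale by 66/1 = 66: (a₀, b₀) = (1056, -7458).
General solution: a = 1056 + 111t, b = -7458 - 784t for integer t.
a ≥ 0: smallest is 1056 mod 111 = 57 (at t = -9), with b = -402.

57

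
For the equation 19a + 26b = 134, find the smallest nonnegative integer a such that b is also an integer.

gcd(26, 19):
  26 = 1×19 + 7
  19 = 2×7 + 5
  7 = 1×5 + 2
  5 = 2×2 + 1
  2 = 2×1
so gcd(26, 19) = 1.
1 divides 134, so solutions exist.
Back-substitute for Bézout coefficients:
  1 = 5 - 2×2
  ... = 19×(11) + 26×(-8)
Scale by 134/1 = 134: (a₀, b₀) = (1474, -1072).
General solution: a = 1474 + 26t, b = -1072 - 19t for integer t.
a ≥ 0: smallest is 1474 mod 26 = 18 (at t = -56), with b = -8.

18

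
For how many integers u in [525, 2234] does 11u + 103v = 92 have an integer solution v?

gcd(103, 11):
  103 = 9×11 + 4
  11 = 2×4 + 3
  4 = 1×3 + 1
  3 = 3×1
so gcd(103, 11) = 1.
Back-substitute for Bézout coefficients:
  1 = 4 - 1×3
  ... = 11×(-28) + 103×(3)
Scale by 92: particular solution (-2576, 276); reduce u mod 103: (102, -10).
General solution: u = 102 + 103t, v = -10 - 11t for integer t.
525 ≤ 102 + 103t ≤ 2234 gives t ∈ [5, 20], which is 16 values.

16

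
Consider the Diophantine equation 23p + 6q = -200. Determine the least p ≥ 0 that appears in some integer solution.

gcd(23, 6) = 1  (23 = 3*6 + 5, 6 = 1*5 + 1, 5 = 5*1).
1 divides -200, so solutions exist.
Back-substituting, 23*(-1) + 6*(4) = 1.
Scale by -200/1 = -200: (p₀, q₀) = (200, -800).
General solution: p = 200 + 6t, q = -800 - 23t for integer t.
p ≥ 0: smallest is 200 mod 6 = 2 (at t = -33), with q = -41.

2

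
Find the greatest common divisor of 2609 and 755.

gcd(2609, 755) = 1  (2609 = 3*755 + 344, 755 = 2*344 + 67, 344 = 5*67 + 9, 67 = 7*9 + 4, 9 = 2*4 + 1, 4 = 4*1).

1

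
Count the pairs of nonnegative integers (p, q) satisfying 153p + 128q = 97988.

5

gcd(153, 128) = 1.
By Bézout, 153·(41) + 128·(-49) = 1.
One solution: (100, 646).
General: p = 100 + 128t, q = 646 - 153t.
p ≥ 0 ⇒ t ≥ 0; q ≥ 0 ⇒ t ≤ 4. So t ∈ [0, 4]: 5 solutions.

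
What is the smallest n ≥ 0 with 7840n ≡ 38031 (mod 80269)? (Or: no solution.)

1858

gcd(80269, 7840) = 7.
7 divides 38031, so solutions exist.
By Bézout, 7840×(-3307) + 80269×(323) = 7.
So 7840×(-3307) ≡ 7 (mod 80269); multiply by 5433: n ≡ -17966931 (mod 11467).
Smallest nonnegative: n = -17966931 mod 11467 = 1858.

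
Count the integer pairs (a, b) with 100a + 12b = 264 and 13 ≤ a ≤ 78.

22

gcd(100, 12) = 4.
By Bézout, 100·(1) + 12·(-8) = 4.
Particular solution: (0, 22).
General solution: a = 0 + 3t, b = 22 - 25t for integer t.
13 ≤ 0 + 3t ≤ 78 gives t ∈ [5, 26], which is 22 values.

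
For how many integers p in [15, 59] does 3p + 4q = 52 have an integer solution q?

gcd(4, 3) = 1.
By Bézout, 3·(-1) + 4·(1) = 1.
Particular solution: (0, 13).
General solution: p = 0 + 4t, q = 13 - 3t for integer t.
15 ≤ 0 + 4t ≤ 59 gives t ∈ [4, 14], which is 11 values.

11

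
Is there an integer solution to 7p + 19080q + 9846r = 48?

gcd(19080, 7):
  19080 = 2725×7 + 5
  7 = 1×5 + 2
  5 = 2×2 + 1
  2 = 2×1
so gcd(19080, 7) = 1.
gcd(1, 9846) = 1.
1 divides 48, so integer solutions exist.

yes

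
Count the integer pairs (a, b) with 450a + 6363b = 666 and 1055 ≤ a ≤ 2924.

gcd(6363, 450) = 9.
By Bézout, 450×(99) + 6363×(-7) = 9.
Particular solution: (256, -18).
General solution: a = 256 + 707t, b = -18 - 50t for integer t.
1055 ≤ 256 + 707t ≤ 2924 gives t ∈ [2, 3], which is 2 values.

2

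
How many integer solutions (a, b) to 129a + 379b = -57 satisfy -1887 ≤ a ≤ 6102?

gcd(379, 129):
  379 = 2*129 + 121
  129 = 1*121 + 8
  121 = 15*8 + 1
  8 = 8*1
so gcd(379, 129) = 1.
Back-substitute for Bézout coefficients:
  1 = 121 - 15*8
  ... = 129*(-47) + 379*(16)
Scale by -57: particular solution (2679, -912); reduce a mod 379: (26, -9).
General solution: a = 26 + 379t, b = -9 - 129t for integer t.
-1887 ≤ 26 + 379t ≤ 6102 gives t ∈ [-5, 16], which is 22 values.

22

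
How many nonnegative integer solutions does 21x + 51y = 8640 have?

25

gcd(51, 21):
  51 = 2*21 + 9
  21 = 2*9 + 3
  9 = 3*3
so gcd(51, 21) = 3.
Back-substitute for Bézout coefficients:
  3 = 21 - 2*9
  ... = 21*(5) + 51*(-2)
Scale by 2880: one solution is (14400, -5760). Reduce x mod 17: (1, 169).
General: x = 1 + 17t, y = 169 - 7t.
x ≥ 0 ⇒ t ≥ 0; y ≥ 0 ⇒ t ≤ 24. So t ∈ [0, 24]: 25 solutions.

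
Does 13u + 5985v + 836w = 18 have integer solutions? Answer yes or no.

gcd(5985, 13) = 1  (5985 = 460·13 + 5, 13 = 2·5 + 3, 5 = 1·3 + 2, 3 = 1·2 + 1, 2 = 2·1).
gcd(1, 836) = 1.
1 divides 18, so integer solutions exist.

yes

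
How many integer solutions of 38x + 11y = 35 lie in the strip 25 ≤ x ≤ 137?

10

gcd(38, 11):
  38 = 3×11 + 5
  11 = 2×5 + 1
  5 = 5×1
so gcd(38, 11) = 1.
Back-substitute for Bézout coefficients:
  1 = 11 - 2×5
  ... = 38×(-2) + 11×(7)
Scale by 35: particular solution (-70, 245); reduce x mod 11: (7, -21).
General solution: x = 7 + 11t, y = -21 - 38t for integer t.
25 ≤ 7 + 11t ≤ 137 gives t ∈ [2, 11], which is 10 values.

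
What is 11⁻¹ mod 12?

gcd(12, 11) = 1  (12 = 1×11 + 1, 11 = 11×1).
Back-substituting, 11×(-1) + 12×(1) = 1.
So 11×-1 ≡ 1 (mod 12), and -1 mod 12 = 11.

11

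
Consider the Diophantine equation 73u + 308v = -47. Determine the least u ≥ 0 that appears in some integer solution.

185

gcd(308, 73) = 1.
1 divides -47, so solutions exist.
By Bézout, 73×(-135) + 308×(32) = 1.
Scale by -47/1 = -47: (u₀, v₀) = (6345, -1504).
General solution: u = 6345 + 308t, v = -1504 - 73t for integer t.
u ≥ 0: smallest is 6345 mod 308 = 185 (at t = -20), with v = -44.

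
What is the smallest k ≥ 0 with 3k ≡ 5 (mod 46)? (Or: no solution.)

gcd(46, 3):
  46 = 15×3 + 1
  3 = 3×1
so gcd(46, 3) = 1.
1 divides 5, so solutions exist.
Back-substitute for Bézout coefficients:
  1 = 46 - 15×3
  ... = 3×(-15) + 46×(1)
So 3×(-15) ≡ 1 (mod 46); multiply by 5: k ≡ -75 (mod 46).
Smallest nonnegative: k = -75 mod 46 = 17.

17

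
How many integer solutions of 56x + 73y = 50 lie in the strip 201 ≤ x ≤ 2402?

gcd(73, 56) = 1  (73 = 1·56 + 17, 56 = 3·17 + 5, 17 = 3·5 + 2, 5 = 2·2 + 1, 2 = 2·1).
Back-substituting, 56·(30) + 73·(-23) = 1.
Scale by 50: particular solution (1500, -1150); reduce x mod 73: (40, -30).
General solution: x = 40 + 73t, y = -30 - 56t for integer t.
201 ≤ 40 + 73t ≤ 2402 gives t ∈ [3, 32], which is 30 values.

30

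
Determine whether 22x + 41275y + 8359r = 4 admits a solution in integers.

yes

gcd(41275, 22) = 1  (41275 = 1876×22 + 3, 22 = 7×3 + 1, 3 = 3×1).
gcd(1, 8359) = 1.
1 divides 4, so integer solutions exist.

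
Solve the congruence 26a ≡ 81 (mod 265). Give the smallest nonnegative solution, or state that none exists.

gcd(265, 26):
  265 = 10·26 + 5
  26 = 5·5 + 1
  5 = 5·1
so gcd(265, 26) = 1.
1 divides 81, so solutions exist.
Back-substitute for Bézout coefficients:
  1 = 26 - 5·5
  ... = 26·(51) + 265·(-5)
So 26·(51) ≡ 1 (mod 265); multiply by 81: a ≡ 4131 (mod 265).
Smallest nonnegative: a = 4131 mod 265 = 156.

156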